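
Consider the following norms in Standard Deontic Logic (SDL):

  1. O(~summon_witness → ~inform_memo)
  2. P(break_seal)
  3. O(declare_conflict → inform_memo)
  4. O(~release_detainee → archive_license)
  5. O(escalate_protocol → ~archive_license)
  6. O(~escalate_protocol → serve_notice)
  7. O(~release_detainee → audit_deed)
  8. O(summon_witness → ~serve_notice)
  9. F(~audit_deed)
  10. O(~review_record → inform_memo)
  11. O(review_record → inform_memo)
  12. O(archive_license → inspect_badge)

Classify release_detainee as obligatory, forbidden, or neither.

Obligatory

Premises 11 and 10 are O(review_record → inform_memo) and O(~review_record → inform_memo); every ideal world satisfies review_record or ~review_record, so in either case inform_memo holds — hence O(inform_memo).
Premise 1, O(~summon_witness → ~inform_memo), contraposes to O(inform_memo → summon_witness); with O(inform_memo) we get O(summon_witness).
With premise 8, O(summon_witness → ~serve_notice), the K-axiom yields O(~serve_notice).
The contrapositive of premise 6 (O(~escalate_protocol → serve_notice)) is O(~serve_notice → escalate_protocol), and O(~serve_notice) is already established, so O(escalate_protocol).
Applying K to premise 5 (O(escalate_protocol → ~archive_license)) and O(escalate_protocol) yields O(~archive_license).
Premise 4, O(~release_detainee → archive_license), contraposes to O(~archive_license → release_detainee); with O(~archive_license) we get O(release_detainee).
Premises 2, 3, 7, 9, 12 do not contribute to this derivation.
Hence release_detainee is obligatory.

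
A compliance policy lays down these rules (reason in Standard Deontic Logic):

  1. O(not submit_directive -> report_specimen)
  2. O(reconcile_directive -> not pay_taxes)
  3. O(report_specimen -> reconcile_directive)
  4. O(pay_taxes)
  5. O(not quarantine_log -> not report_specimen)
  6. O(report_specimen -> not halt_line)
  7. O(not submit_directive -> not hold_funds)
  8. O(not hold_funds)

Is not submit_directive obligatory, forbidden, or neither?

Forbidden

Premise 4 gives O(pay_taxes).
The contrapositive of premise 2 (O(reconcile_directive -> not pay_taxes)) is O(pay_taxes -> not reconcile_directive), and O(pay_taxes) is already established, so O(not reconcile_directive).
Premise 3, O(report_specimen -> reconcile_directive), contraposes to O(not reconcile_directive -> not report_specimen); with O(not reconcile_directive) we get O(not report_specimen).
Premise 1 is O(not submit_directive -> report_specimen); contrapositively O(not report_specimen -> submit_directive). Since O(not report_specimen) holds, K gives O(submit_directive).
Premises 5, 6, 7, 8 do not contribute to this derivation.
Thus O(submit_directive), which is F(not submit_directive): not submit_directive is forbidden.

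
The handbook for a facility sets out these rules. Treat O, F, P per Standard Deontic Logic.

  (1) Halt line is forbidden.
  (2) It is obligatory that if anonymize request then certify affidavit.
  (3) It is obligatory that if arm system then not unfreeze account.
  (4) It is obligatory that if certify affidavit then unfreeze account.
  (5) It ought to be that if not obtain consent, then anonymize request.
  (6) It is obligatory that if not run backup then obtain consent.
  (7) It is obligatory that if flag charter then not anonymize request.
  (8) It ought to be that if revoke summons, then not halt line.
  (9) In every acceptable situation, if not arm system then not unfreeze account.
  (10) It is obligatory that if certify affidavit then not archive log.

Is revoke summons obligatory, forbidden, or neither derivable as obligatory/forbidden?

Premise 8 is O(revoke_summons → ¬halt_line); even if O(¬halt_line) held, inferring O(revoke_summons) would be affirming the consequent — invalid.
No premise or chain of K-axiom applications forces O(revoke_summons), and none forces O(¬revoke_summons). So revoke_summons is neither obligatory nor forbidden under these norms.

Neither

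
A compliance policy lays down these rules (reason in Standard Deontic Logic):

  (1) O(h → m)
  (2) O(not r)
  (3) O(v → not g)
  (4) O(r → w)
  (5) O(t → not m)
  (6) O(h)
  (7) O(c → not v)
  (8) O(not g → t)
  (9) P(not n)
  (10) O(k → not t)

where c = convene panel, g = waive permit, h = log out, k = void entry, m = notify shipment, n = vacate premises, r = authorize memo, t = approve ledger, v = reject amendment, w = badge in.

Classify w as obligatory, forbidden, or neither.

Neither

Premise 4 is O(r → w), but O(r) is not derivable from the premises, so it does not yield O(w).
No premise or chain of K-axiom applications forces O(w), and none forces O(not w). So w is neither obligatory nor forbidden under these norms.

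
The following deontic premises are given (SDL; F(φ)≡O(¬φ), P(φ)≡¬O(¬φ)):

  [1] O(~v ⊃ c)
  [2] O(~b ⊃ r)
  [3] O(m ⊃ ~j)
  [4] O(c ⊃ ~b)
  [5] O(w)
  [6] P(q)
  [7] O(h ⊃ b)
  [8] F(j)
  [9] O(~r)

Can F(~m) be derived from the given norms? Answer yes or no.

Premise 3 is O(m ⊃ ~j); even if O(~j) held, inferring O(m) would be affirming the consequent — invalid.
No other premise forces O(m). An ideal world satisfying every premise can still have ~m true, so F(~m) is not derivable.

No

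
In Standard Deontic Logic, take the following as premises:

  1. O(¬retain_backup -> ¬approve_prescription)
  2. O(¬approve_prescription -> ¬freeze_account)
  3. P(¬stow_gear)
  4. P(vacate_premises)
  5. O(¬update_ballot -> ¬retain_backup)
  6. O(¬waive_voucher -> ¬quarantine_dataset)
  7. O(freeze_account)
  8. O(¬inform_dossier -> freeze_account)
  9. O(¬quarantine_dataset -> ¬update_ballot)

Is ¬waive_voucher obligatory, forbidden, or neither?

Premise 7 states O(freeze_account) outright.
The contrapositive of premise 2 (O(¬approve_prescription -> ¬freeze_account)) is O(freeze_account -> approve_prescription), and O(freeze_account) is already established, so O(approve_prescription).
Premise 1 is O(¬retain_backup -> ¬approve_prescription); contrapositively O(approve_prescription -> retain_backup). Since O(approve_prescription) holds, K gives O(retain_backup).
Premise 5, O(¬update_ballot -> ¬retain_backup), contraposes to O(retain_backup -> update_ballot); with O(retain_backup) we get O(update_ballot).
Premise 9 is O(¬quarantine_dataset -> ¬update_ballot); contrapositively O(update_ballot -> quarantine_dataset). Since O(update_ballot) holds, K gives O(quarantine_dataset).
The contrapositive of premise 6 (O(¬waive_voucher -> ¬quarantine_dataset)) is O(quarantine_dataset -> waive_voucher), and O(quarantine_dataset) is already established, so O(waive_voucher).
Premises 3, 4, 8 do not contribute to this derivation.
Thus O(waive_voucher), which is F(¬waive_voucher): ¬waive_voucher is forbidden.

Forbidden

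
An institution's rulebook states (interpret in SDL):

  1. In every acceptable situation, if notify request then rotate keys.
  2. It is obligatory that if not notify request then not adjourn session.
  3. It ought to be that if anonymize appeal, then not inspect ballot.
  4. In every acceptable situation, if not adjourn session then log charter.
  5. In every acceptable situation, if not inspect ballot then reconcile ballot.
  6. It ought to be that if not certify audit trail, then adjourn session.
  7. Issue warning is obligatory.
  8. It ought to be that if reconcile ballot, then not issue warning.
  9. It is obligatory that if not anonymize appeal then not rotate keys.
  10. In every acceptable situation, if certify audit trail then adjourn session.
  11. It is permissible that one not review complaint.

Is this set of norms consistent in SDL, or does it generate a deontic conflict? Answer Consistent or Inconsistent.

Inconsistent

Premises 10 and 6 cover both cases: O(certify_audit_trail → adjourn_session) and O(¬certify_audit_trail → adjourn_session). Since certify_audit_trail ∨ ¬certify_audit_trail is a tautology, O(adjourn_session) follows.
Premise 2, O(¬notify_request → ¬adjourn_session), contraposes to O(adjourn_session → notify_request); with O(adjourn_session) we get O(notify_request).
With premise 1, O(notify_request → rotate_keys), the K-axiom yields O(rotate_keys).
Premise 9 is O(¬anonymize_appeal → ¬rotate_keys); contrapositively O(rotate_keys → anonymize_appeal). Since O(rotate_keys) holds, K gives O(anonymize_appeal).
Applying K to premise 3 (O(anonymize_appeal → ¬inspect_ballot)) and O(anonymize_appeal) yields O(¬inspect_ballot).
Premise 5 is O(¬inspect_ballot → reconcile_ballot); since O(¬inspect_ballot), deontic closure gives O(reconcile_ballot).
Applying K to premise 8 (O(reconcile_ballot → ¬issue_warning)) and O(reconcile_ballot) yields O(¬issue_warning).
But premise 7 directly asserts O(issue_warning).
We now have both O(¬issue_warning) and O(issue_warning) — issue_warning is simultaneously obligatory and forbidden, violating the D-axiom.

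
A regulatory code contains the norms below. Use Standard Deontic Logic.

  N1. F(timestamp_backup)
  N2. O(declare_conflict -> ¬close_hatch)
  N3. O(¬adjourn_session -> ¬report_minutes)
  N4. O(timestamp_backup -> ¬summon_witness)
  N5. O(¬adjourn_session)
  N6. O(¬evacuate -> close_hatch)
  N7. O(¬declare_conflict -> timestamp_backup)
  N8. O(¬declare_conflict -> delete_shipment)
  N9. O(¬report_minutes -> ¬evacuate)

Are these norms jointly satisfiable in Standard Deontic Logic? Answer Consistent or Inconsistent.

Premise 1 is F(timestamp_backup), i.e. O(¬timestamp_backup).
Premise 7, O(¬declare_conflict -> timestamp_backup), contraposes to O(¬timestamp_backup -> declare_conflict); with O(¬timestamp_backup) we get O(declare_conflict).
With premise 2, O(declare_conflict -> ¬close_hatch), the K-axiom yields O(¬close_hatch).
Premise 6, O(¬evacuate -> close_hatch), contraposes to O(¬close_hatch -> evacuate); with O(¬close_hatch) we get O(evacuate).
Premise 9 is O(¬report_minutes -> ¬evacuate); contrapositively O(evacuate -> report_minutes). Since O(evacuate) holds, K gives O(report_minutes).
Premise 3, O(¬adjourn_session -> ¬report_minutes), contraposes to O(report_minutes -> adjourn_session); with O(report_minutes) we get O(adjourn_session).
However, premise 5 gives O(¬adjourn_session).
We now have both O(adjourn_session) and O(¬adjourn_session) — adjourn_session is simultaneously obligatory and forbidden, violating the D-axiom.

Inconsistent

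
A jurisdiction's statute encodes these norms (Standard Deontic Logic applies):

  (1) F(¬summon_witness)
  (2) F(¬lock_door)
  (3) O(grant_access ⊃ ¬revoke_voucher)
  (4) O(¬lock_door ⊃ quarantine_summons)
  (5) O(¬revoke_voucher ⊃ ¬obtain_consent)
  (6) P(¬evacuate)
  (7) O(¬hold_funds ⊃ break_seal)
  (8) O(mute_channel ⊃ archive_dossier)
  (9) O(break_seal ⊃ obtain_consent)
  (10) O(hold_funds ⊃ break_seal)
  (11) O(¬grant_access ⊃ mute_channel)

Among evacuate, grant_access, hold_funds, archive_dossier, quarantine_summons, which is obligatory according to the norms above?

Premises 7 and 10 are O(¬hold_funds ⊃ break_seal) and O(hold_funds ⊃ break_seal); every ideal world satisfies ¬hold_funds or hold_funds, so in either case break_seal holds — hence O(break_seal).
From O(break_seal) and premise 9, O(break_seal ⊃ obtain_consent), we obtain O(obtain_consent).
Premise 5, O(¬revoke_voucher ⊃ ¬obtain_consent), contraposes to O(obtain_consent ⊃ revoke_voucher); with O(obtain_consent) we get O(revoke_voucher).
Premise 3 is O(grant_access ⊃ ¬revoke_voucher); contrapositively O(revoke_voucher ⊃ ¬grant_access). Since O(revoke_voucher) holds, K gives O(¬grant_access).
Premise 11 is O(¬grant_access ⊃ mute_channel); since O(¬grant_access), deontic closure gives O(mute_channel).
Applying K to premise 8 (O(mute_channel ⊃ archive_dossier)) and O(mute_channel) yields O(archive_dossier).
So O(archive_dossier) holds — archive_dossier is obligatory. None of the other listed options is made obligatory by any chain of premises.

archive_dossier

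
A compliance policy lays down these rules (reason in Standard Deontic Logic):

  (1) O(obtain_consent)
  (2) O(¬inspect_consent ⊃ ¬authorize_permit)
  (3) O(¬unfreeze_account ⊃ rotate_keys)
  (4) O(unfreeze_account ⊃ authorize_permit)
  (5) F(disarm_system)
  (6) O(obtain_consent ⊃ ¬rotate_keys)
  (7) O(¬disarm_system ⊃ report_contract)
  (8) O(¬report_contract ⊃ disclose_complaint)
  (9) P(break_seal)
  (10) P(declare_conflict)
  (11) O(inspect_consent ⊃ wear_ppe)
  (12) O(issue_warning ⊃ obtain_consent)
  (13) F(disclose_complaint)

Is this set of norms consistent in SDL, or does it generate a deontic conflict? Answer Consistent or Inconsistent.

Consistent

Premise 8 is O(¬report_contract ⊃ disclose_complaint), but O(¬report_contract) is not derivable from the premises, so it does not yield O(disclose_complaint).
So O(disclose_complaint) is not derivable, and the apparent clash with O(¬disclose_complaint) does not arise.
A world satisfying every obligation exists (e.g. authorize_permit=true, break_seal=false, declare_conflict=false, disarm_system=false, disclose_complaint=false, inspect_consent=true, issue_warning=false, obtain_consent=true, report_contract=true, rotate_keys=false, unfreeze_account=true, wear_ppe=true); no atom is both obligatory and forbidden, so the set is consistent.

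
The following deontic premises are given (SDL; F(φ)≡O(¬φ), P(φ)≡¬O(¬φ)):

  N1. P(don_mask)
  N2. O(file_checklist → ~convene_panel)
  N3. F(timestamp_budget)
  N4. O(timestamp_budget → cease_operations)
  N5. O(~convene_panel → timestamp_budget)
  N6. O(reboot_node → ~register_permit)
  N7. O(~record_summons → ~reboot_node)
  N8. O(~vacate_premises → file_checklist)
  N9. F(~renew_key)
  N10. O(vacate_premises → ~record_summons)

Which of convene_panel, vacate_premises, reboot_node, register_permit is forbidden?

reboot_node

F(timestamp_budget) at premise 3 means O(~timestamp_budget).
The contrapositive of premise 5 (O(~convene_panel → timestamp_budget)) is O(~timestamp_budget → convene_panel), and O(~timestamp_budget) is already established, so O(convene_panel).
Premise 2, O(file_checklist → ~convene_panel), contraposes to O(convene_panel → ~file_checklist); with O(convene_panel) we get O(~file_checklist).
Premise 8, O(~vacate_premises → file_checklist), contraposes to O(~file_checklist → vacate_premises); with O(~file_checklist) we get O(vacate_premises).
Applying K to premise 10 (O(vacate_premises → ~record_summons)) and O(vacate_premises) yields O(~record_summons).
From O(~record_summons) and premise 7, O(~record_summons → ~reboot_node), we obtain O(~reboot_node).
So O(~reboot_node) holds, i.e. reboot_node is forbidden. None of the other listed options is forbidden under the premises.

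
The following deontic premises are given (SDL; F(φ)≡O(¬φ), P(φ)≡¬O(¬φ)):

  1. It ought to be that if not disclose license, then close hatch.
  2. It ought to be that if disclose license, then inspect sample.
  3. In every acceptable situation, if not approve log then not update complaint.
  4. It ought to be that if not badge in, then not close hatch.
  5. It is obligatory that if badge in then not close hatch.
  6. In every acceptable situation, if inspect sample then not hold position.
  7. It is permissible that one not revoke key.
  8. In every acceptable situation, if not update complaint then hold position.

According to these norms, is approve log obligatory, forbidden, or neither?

Obligatory

Premises 4 and 5 cover both cases: O(¬badge_in → ¬close_hatch) and O(badge_in → ¬close_hatch). Since ¬badge_in ∨ badge_in is a tautology, O(¬close_hatch) follows.
The contrapositive of premise 1 (O(¬disclose_license → close_hatch)) is O(¬close_hatch → disclose_license), and O(¬close_hatch) is already established, so O(disclose_license).
Premise 2 is O(disclose_license → inspect_sample); since O(disclose_license), deontic closure gives O(inspect_sample).
Premise 6 is O(inspect_sample → ¬hold_position); since O(inspect_sample), deontic closure gives O(¬hold_position).
The contrapositive of premise 8 (O(¬update_complaint → hold_position)) is O(¬hold_position → update_complaint), and O(¬hold_position) is already established, so O(update_complaint).
Premise 3, O(¬approve_log → ¬update_complaint), contraposes to O(update_complaint → approve_log); with O(update_complaint) we get O(approve_log).
Premise 7 does not contribute to this derivation.
Hence approve_log is obligatory.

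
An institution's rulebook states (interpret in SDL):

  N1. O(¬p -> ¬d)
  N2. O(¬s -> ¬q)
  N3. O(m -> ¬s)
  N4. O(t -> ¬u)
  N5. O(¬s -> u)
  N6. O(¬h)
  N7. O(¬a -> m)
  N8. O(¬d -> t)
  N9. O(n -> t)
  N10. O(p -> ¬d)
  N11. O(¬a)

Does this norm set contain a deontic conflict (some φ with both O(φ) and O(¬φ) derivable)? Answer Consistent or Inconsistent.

By case analysis on p: premise 10 gives O(p -> ¬d) and premise 1 gives O(¬p -> ¬d), so O(¬d) either way.
From O(¬d) and premise 8, O(¬d -> t), we obtain O(t).
Premise 4 is O(t -> ¬u); since O(t), deontic closure gives O(¬u).
Premise 5, O(¬s -> u), contraposes to O(¬u -> s); with O(¬u) we get O(s).
Premise 3 is O(m -> ¬s); contrapositively O(s -> ¬m). Since O(s) holds, K gives O(¬m).
The contrapositive of premise 7 (O(¬a -> m)) is O(¬m -> a), and O(¬m) is already established, so O(a).
Yet premise 11 states O(¬a).
We now have both O(a) and O(¬a) — a is simultaneously obligatory and forbidden, violating the D-axiom.

Inconsistent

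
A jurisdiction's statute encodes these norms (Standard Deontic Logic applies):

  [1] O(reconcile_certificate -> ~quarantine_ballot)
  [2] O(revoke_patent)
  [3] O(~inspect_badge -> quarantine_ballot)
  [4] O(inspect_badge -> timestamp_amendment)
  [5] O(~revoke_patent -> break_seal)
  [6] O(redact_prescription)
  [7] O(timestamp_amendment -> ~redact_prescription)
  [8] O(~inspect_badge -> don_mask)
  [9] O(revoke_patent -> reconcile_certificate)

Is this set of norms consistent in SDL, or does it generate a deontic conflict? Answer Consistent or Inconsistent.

Inconsistent

Premise 2 gives O(revoke_patent).
From O(revoke_patent) and premise 9, O(revoke_patent -> reconcile_certificate), we obtain O(reconcile_certificate).
From O(reconcile_certificate) and premise 1, O(reconcile_certificate -> ~quarantine_ballot), we obtain O(~quarantine_ballot).
Premise 3, O(~inspect_badge -> quarantine_ballot), contraposes to O(~quarantine_ballot -> inspect_badge); with O(~quarantine_ballot) we get O(inspect_badge).
Premise 4 is O(inspect_badge -> timestamp_amendment); since O(inspect_badge), deontic closure gives O(timestamp_amendment).
With premise 7, O(timestamp_amendment -> ~redact_prescription), the K-axiom yields O(~redact_prescription).
However, premise 6 gives O(redact_prescription).
We now have both O(~redact_prescription) and O(redact_prescription) — redact_prescription is simultaneously obligatory and forbidden, violating the D-axiom.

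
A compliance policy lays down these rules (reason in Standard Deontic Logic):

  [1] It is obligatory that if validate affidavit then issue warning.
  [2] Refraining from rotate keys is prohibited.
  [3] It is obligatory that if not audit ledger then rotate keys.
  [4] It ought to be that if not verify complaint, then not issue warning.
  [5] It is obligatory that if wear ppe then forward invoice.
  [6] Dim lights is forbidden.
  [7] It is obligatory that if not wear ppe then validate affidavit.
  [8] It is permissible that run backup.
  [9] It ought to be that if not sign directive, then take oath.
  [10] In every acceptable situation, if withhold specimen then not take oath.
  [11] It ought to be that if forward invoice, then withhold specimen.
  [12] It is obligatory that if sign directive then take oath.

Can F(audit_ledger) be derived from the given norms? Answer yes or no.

Premise 3 is O(¬audit_ledger → rotate_keys); even if O(rotate_keys) held, inferring O(¬audit_ledger) would be affirming the consequent — invalid.
No other premise forces O(¬audit_ledger). An ideal world satisfying every premise can still have audit_ledger true, so F(audit_ledger) is not derivable.

No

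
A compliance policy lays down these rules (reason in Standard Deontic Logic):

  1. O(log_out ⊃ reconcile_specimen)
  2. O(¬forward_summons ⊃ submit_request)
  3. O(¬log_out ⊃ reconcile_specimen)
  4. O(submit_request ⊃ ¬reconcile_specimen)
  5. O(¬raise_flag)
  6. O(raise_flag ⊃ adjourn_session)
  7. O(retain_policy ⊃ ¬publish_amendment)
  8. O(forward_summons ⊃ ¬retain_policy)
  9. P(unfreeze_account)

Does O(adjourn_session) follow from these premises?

Premise 6 is O(raise_flag ⊃ adjourn_session), but O(raise_flag) is not derivable from the premises, so it does not yield O(adjourn_session).
No other premise forces O(adjourn_session). An ideal world satisfying every premise can still have adjourn_session false, so O(adjourn_session) is not derivable.

No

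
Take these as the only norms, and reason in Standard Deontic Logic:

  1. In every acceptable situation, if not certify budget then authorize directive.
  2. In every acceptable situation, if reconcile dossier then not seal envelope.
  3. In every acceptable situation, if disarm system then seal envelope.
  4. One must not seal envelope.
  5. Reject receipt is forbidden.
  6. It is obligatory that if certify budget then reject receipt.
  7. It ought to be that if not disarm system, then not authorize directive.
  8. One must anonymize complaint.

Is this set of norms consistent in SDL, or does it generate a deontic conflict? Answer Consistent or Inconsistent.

Inconsistent

F(seal_envelope) at premise 4 means O(¬seal_envelope).
Premise 3, O(disarm_system → seal_envelope), contraposes to O(¬seal_envelope → ¬disarm_system); with O(¬seal_envelope) we get O(¬disarm_system).
With premise 7, O(¬disarm_system → ¬authorize_directive), the K-axiom yields O(¬authorize_directive).
Premise 1 is O(¬certify_budget → authorize_directive); contrapositively O(¬authorize_directive → certify_budget). Since O(¬authorize_directive) holds, K gives O(certify_budget).
Premise 6 is O(certify_budget → reject_receipt); since O(certify_budget), deontic closure gives O(reject_receipt).
However, F(reject_receipt) at premise 5 amounts to O(¬reject_receipt).
We now have both O(reject_receipt) and O(¬reject_receipt) — reject_receipt is simultaneously obligatory and forbidden, violating the D-axiom.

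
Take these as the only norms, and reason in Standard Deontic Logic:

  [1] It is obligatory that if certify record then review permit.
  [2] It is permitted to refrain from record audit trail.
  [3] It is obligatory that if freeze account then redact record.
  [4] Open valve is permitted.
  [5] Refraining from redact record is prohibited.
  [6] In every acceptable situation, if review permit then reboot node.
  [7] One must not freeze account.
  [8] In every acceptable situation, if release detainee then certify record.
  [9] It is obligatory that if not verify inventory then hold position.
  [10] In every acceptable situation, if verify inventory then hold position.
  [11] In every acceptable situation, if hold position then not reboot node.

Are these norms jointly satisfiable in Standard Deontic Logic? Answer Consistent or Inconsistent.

Premise 3 is O(freeze_account → redact_record); even if O(redact_record) held, inferring O(freeze_account) would be affirming the consequent — invalid.
So O(freeze_account) is not derivable, and the apparent clash with O(¬freeze_account) does not arise.
A world satisfying every obligation exists (e.g. certify_record=false, freeze_account=false, hold_position=true, open_valve=false, reboot_node=false, record_audit_trail=false, redact_record=true, release_detainee=false, review_permit=false, verify_inventory=false); no atom is both obligatory and forbidden, so the set is consistent.

Consistent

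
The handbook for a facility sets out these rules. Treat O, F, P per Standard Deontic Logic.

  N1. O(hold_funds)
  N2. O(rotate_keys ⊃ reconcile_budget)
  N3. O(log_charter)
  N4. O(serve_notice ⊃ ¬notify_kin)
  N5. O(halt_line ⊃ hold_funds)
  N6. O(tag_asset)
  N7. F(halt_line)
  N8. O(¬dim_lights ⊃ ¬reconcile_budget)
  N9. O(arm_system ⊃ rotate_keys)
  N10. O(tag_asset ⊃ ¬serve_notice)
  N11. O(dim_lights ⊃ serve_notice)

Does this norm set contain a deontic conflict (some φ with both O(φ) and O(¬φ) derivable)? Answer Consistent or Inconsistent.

Premise 5 is O(halt_line ⊃ hold_funds); even if O(hold_funds) held, inferring O(halt_line) would be affirming the consequent — invalid.
So O(halt_line) is not derivable, and the apparent clash with O(¬halt_line) does not arise.
A world satisfying every obligation exists (e.g. arm_system=false, dim_lights=false, halt_line=false, hold_funds=true, log_charter=true, notify_kin=false, reconcile_budget=false, rotate_keys=false, serve_notice=false, tag_asset=true); no atom is both obligatory and forbidden, so the set is consistent.

Consistent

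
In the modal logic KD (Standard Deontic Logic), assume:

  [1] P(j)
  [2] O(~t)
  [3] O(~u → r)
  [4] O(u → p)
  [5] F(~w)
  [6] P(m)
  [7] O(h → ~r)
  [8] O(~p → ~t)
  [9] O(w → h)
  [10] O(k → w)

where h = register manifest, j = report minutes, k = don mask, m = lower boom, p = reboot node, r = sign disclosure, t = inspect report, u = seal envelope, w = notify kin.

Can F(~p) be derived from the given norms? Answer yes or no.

Yes

Premise 5, F(~w), is equivalent to O(w).
Premise 9 is O(w → h); since O(w), deontic closure gives O(h).
Applying K to premise 7 (O(h → ~r)) and O(h) yields O(~r).
The contrapositive of premise 3 (O(~u → r)) is O(~r → u), and O(~r) is already established, so O(u).
With premise 4, O(u → p), the K-axiom yields O(p).
Premises 1, 2, 6, 8, 10 do not contribute to this derivation.
So O(p) holds, i.e. F(~p). The claim follows.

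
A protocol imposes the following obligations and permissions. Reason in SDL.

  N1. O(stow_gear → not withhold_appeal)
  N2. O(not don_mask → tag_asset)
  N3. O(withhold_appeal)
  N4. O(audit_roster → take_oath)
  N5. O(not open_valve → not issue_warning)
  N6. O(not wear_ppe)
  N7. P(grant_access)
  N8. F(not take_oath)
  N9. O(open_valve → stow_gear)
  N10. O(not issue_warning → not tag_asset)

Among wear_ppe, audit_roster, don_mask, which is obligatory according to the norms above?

Premise 3 states O(withhold_appeal) outright.
The contrapositive of premise 1 (O(stow_gear → not withhold_appeal)) is O(withhold_appeal → not stow_gear), and O(withhold_appeal) is already established, so O(not stow_gear).
Premise 9 is O(open_valve → stow_gear); contrapositively O(not stow_gear → not open_valve). Since O(not stow_gear) holds, K gives O(not open_valve).
Premise 5 is O(not open_valve → not issue_warning); since O(not open_valve), deontic closure gives O(not issue_warning).
Premise 10 is O(not issue_warning → not tag_asset); since O(not issue_warning), deontic closure gives O(not tag_asset).
Premise 2, O(not don_mask → tag_asset), contraposes to O(not tag_asset → don_mask); with O(not tag_asset) we get O(don_mask).
So O(don_mask) holds — don_mask is obligatory. None of the other listed options is made obligatory by any chain of premises.

don_mask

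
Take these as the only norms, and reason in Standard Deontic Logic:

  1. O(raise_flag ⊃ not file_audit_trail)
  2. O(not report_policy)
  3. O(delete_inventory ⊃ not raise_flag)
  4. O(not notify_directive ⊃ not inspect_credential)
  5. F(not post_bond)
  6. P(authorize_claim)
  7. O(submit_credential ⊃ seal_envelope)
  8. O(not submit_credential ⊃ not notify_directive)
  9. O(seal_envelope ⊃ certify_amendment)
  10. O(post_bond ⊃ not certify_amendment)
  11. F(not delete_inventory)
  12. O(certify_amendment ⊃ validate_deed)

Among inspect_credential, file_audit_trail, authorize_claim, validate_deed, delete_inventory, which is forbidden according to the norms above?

Premise 5 is F(not post_bond), i.e. O(post_bond).
Applying K to premise 10 (O(post_bond ⊃ not certify_amendment)) and O(post_bond) yields O(not certify_amendment).
The contrapositive of premise 9 (O(seal_envelope ⊃ certify_amendment)) is O(not certify_amendment ⊃ not seal_envelope), and O(not certify_amendment) is already established, so O(not seal_envelope).
Premise 7 is O(submit_credential ⊃ seal_envelope); contrapositively O(not seal_envelope ⊃ not submit_credential). Since O(not seal_envelope) holds, K gives O(not submit_credential).
Applying K to premise 8 (O(not submit_credential ⊃ not notify_directive)) and O(not submit_credential) yields O(not notify_directive).
Applying K to premise 4 (O(not notify_directive ⊃ not inspect_credential)) and O(not notify_directive) yields O(not inspect_credential).
So O(not inspect_credential) holds, i.e. inspect_credential is forbidden. None of the other listed options is forbidden under the premises.

inspect_credential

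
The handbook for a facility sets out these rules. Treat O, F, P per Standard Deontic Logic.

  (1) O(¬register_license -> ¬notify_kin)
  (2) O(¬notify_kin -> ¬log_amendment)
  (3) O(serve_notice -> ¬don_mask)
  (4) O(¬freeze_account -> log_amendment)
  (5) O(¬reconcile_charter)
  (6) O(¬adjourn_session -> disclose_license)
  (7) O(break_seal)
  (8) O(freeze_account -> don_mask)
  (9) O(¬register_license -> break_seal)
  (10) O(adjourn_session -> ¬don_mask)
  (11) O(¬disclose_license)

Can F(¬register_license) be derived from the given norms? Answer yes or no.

Yes

Premise 11 states O(¬disclose_license) outright.
Premise 6, O(¬adjourn_session -> disclose_license), contraposes to O(¬disclose_license -> adjourn_session); with O(¬disclose_license) we get O(adjourn_session).
From O(adjourn_session) and premise 10, O(adjourn_session -> ¬don_mask), we obtain O(¬don_mask).
Premise 8 is O(freeze_account -> don_mask); contrapositively O(¬don_mask -> ¬freeze_account). Since O(¬don_mask) holds, K gives O(¬freeze_account).
Premise 4 is O(¬freeze_account -> log_amendment); since O(¬freeze_account), deontic closure gives O(log_amendment).
Premise 2, O(¬notify_kin -> ¬log_amendment), contraposes to O(log_amendment -> notify_kin); with O(log_amendment) we get O(notify_kin).
Premise 1 is O(¬register_license -> ¬notify_kin); contrapositively O(notify_kin -> register_license). Since O(notify_kin) holds, K gives O(register_license).
Premises 3, 5, 7, 9 do not contribute to this derivation.
So O(register_license) holds, i.e. F(¬register_license). The claim follows.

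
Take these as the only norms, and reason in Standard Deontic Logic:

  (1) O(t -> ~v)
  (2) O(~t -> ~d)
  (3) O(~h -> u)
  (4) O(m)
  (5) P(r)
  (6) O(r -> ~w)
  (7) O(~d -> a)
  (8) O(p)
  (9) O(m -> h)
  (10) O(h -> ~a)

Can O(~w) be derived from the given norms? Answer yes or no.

No

Premise 6 is O(r -> ~w), but O(r) is not derivable from the premises (the permission P(r) asserts only ~O(~r), not O(r)), so it does not yield O(~w).
No other premise forces O(~w). An ideal world satisfying every premise can still have ~w false, so O(~w) is not derivable.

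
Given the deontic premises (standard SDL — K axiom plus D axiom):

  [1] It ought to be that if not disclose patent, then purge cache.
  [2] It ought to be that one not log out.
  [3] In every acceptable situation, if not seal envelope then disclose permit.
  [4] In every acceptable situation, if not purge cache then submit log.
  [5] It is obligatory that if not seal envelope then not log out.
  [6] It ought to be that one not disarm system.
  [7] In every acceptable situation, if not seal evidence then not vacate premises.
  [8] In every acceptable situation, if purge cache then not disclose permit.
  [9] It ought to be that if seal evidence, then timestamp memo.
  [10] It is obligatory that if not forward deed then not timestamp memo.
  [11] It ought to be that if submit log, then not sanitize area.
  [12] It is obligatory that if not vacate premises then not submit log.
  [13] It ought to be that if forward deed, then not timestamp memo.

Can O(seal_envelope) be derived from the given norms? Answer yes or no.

Yes

Premises 13 and 10 are O(forward_deed → ¬timestamp_memo) and O(¬forward_deed → ¬timestamp_memo); every ideal world satisfies forward_deed or ¬forward_deed, so in either case ¬timestamp_memo holds — hence O(¬timestamp_memo).
Premise 9 is O(seal_evidence → timestamp_memo); contrapositively O(¬timestamp_memo → ¬seal_evidence). Since O(¬timestamp_memo) holds, K gives O(¬seal_evidence).
From O(¬seal_evidence) and premise 7, O(¬seal_evidence → ¬vacate_premises), we obtain O(¬vacate_premises).
Premise 12 is O(¬vacate_premises → ¬submit_log); since O(¬vacate_premises), deontic closure gives O(¬submit_log).
Premise 4, O(¬purge_cache → submit_log), contraposes to O(¬submit_log → purge_cache); with O(¬submit_log) we get O(purge_cache).
Applying K to premise 8 (O(purge_cache → ¬disclose_permit)) and O(purge_cache) yields O(¬disclose_permit).
Premise 3 is O(¬seal_envelope → disclose_permit); contrapositively O(¬disclose_permit → seal_envelope). Since O(¬disclose_permit) holds, K gives O(seal_envelope).
Premises 1, 2, 5, 6, 11 do not contribute to this derivation.
So O(seal_envelope) follows.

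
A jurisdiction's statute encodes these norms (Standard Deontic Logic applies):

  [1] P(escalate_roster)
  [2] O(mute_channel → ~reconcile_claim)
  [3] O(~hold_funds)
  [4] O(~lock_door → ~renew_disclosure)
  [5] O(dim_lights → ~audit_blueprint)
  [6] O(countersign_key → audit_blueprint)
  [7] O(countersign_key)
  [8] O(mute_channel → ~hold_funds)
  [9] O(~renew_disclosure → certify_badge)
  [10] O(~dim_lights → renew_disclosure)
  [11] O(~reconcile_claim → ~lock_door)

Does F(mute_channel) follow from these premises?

Yes

From premise 7 we have O(countersign_key).
Premise 6 is O(countersign_key → audit_blueprint); since O(countersign_key), deontic closure gives O(audit_blueprint).
Premise 5, O(dim_lights → ~audit_blueprint), contraposes to O(audit_blueprint → ~dim_lights); with O(audit_blueprint) we get O(~dim_lights).
With premise 10, O(~dim_lights → renew_disclosure), the K-axiom yields O(renew_disclosure).
Premise 4 is O(~lock_door → ~renew_disclosure); contrapositively O(renew_disclosure → lock_door). Since O(renew_disclosure) holds, K gives O(lock_door).
Premise 11 is O(~reconcile_claim → ~lock_door); contrapositively O(lock_door → reconcile_claim). Since O(lock_door) holds, K gives O(reconcile_claim).
Premise 2 is O(mute_channel → ~reconcile_claim); contrapositively O(reconcile_claim → ~mute_channel). Since O(reconcile_claim) holds, K gives O(~mute_channel).
Premises 1, 3, 8, 9 do not contribute to this derivation.
So O(~mute_channel) holds, i.e. F(mute_channel). The claim follows.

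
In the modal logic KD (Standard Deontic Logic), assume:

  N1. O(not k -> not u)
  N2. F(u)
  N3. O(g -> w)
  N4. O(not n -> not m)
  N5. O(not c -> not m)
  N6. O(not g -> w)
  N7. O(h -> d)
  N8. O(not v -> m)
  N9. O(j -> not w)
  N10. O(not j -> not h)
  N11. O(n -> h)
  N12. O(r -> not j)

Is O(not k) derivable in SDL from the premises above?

Premise 1 is O(not k -> not u); even if O(not u) held, inferring O(not k) would be affirming the consequent — invalid.
No other premise forces O(not k). An ideal world satisfying every premise can still have not k false, so O(not k) is not derivable.

No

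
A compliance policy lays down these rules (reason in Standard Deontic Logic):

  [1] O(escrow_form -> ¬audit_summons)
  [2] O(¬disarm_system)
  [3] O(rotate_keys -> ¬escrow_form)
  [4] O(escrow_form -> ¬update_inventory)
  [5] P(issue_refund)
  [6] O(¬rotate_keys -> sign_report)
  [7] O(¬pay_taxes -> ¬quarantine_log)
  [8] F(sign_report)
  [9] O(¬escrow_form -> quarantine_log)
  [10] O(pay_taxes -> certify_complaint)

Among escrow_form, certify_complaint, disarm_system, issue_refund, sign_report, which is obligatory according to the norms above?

certify_complaint

F(sign_report) at premise 8 means O(¬sign_report).
Premise 6, O(¬rotate_keys -> sign_report), contraposes to O(¬sign_report -> rotate_keys); with O(¬sign_report) we get O(rotate_keys).
Premise 3 is O(rotate_keys -> ¬escrow_form); since O(rotate_keys), deontic closure gives O(¬escrow_form).
From O(¬escrow_form) and premise 9, O(¬escrow_form -> quarantine_log), we obtain O(quarantine_log).
The contrapositive of premise 7 (O(¬pay_taxes -> ¬quarantine_log)) is O(quarantine_log -> pay_taxes), and O(quarantine_log) is already established, so O(pay_taxes).
Premise 10 is O(pay_taxes -> certify_complaint); since O(pay_taxes), deontic closure gives O(certify_complaint).
So O(certify_complaint) holds — certify_complaint is obligatory. None of the other listed options is made obligatory by any chain of premises.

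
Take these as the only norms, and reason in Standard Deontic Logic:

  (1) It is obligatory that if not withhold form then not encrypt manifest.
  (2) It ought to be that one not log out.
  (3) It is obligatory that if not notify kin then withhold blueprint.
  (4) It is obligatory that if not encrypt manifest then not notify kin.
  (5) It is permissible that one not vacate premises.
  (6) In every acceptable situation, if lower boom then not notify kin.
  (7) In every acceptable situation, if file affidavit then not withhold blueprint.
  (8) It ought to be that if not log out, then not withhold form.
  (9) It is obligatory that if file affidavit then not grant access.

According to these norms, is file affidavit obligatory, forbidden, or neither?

Premise 2 gives O(¬log_out).
From O(¬log_out) and premise 8, O(¬log_out → ¬withhold_form), we obtain O(¬withhold_form).
Applying K to premise 1 (O(¬withhold_form → ¬encrypt_manifest)) and O(¬withhold_form) yields O(¬encrypt_manifest).
With premise 4, O(¬encrypt_manifest → ¬notify_kin), the K-axiom yields O(¬notify_kin).
With premise 3, O(¬notify_kin → withhold_blueprint), the K-axiom yields O(withhold_blueprint).
Premise 7 is O(file_affidavit → ¬withhold_blueprint); contrapositively O(withhold_blueprint → ¬file_affidavit). Since O(withhold_blueprint) holds, K gives O(¬file_affidavit).
Premises 5, 6, 9 do not contribute to this derivation.
Thus O(¬file_affidavit), which is F(file_affidavit): file_affidavit is forbidden.

Forbidden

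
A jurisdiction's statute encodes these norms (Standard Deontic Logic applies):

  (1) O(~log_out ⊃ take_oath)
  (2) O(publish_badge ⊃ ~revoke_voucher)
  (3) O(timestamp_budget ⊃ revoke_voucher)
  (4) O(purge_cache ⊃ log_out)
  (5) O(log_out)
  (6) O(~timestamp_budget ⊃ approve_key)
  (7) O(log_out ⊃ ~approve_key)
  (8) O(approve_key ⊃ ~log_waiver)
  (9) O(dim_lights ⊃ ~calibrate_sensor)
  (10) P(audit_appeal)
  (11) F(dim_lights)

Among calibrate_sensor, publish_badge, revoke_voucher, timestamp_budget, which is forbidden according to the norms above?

publish_badge

Premise 5 states O(log_out) outright.
From O(log_out) and premise 7, O(log_out ⊃ ~approve_key), we obtain O(~approve_key).
Premise 6 is O(~timestamp_budget ⊃ approve_key); contrapositively O(~approve_key ⊃ timestamp_budget). Since O(~approve_key) holds, K gives O(timestamp_budget).
From O(timestamp_budget) and premise 3, O(timestamp_budget ⊃ revoke_voucher), we obtain O(revoke_voucher).
Premise 2, O(publish_badge ⊃ ~revoke_voucher), contraposes to O(revoke_voucher ⊃ ~publish_badge); with O(revoke_voucher) we get O(~publish_badge).
So O(~publish_badge) holds, i.e. publish_badge is forbidden. None of the other listed options is forbidden under the premises.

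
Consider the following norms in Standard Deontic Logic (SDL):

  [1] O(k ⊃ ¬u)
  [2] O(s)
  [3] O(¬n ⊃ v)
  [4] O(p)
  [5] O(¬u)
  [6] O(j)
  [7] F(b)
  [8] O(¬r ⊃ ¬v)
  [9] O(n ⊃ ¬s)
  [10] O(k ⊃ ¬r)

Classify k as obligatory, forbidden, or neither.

From premise 2 we have O(s).
Premise 9, O(n ⊃ ¬s), contraposes to O(s ⊃ ¬n); with O(s) we get O(¬n).
Applying K to premise 3 (O(¬n ⊃ v)) and O(¬n) yields O(v).
Premise 8, O(¬r ⊃ ¬v), contraposes to O(v ⊃ r); with O(v) we get O(r).
The contrapositive of premise 10 (O(k ⊃ ¬r)) is O(r ⊃ ¬k), and O(r) is already established, so O(¬k).
Premises 1, 4, 5, 6, 7 do not contribute to this derivation.
Thus O(¬k), which is F(k): k is forbidden.

Forbidden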